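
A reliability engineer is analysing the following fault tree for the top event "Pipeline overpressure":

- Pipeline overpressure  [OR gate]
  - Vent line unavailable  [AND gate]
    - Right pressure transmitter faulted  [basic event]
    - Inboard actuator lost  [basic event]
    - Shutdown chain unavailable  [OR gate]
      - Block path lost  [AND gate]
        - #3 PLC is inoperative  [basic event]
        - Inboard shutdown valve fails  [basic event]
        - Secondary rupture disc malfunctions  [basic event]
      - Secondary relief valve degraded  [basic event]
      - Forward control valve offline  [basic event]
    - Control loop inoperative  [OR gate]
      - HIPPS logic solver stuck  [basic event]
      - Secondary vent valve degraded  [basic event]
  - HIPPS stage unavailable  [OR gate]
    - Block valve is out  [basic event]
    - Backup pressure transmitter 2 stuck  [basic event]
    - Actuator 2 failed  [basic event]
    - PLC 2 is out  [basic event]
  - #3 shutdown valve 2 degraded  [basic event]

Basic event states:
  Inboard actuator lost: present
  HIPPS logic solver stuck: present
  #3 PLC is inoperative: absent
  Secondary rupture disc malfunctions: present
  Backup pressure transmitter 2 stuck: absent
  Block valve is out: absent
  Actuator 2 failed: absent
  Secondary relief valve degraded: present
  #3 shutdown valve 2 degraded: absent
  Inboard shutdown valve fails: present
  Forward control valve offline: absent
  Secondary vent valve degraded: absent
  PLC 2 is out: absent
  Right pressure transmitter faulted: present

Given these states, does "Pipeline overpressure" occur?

Yes

Block path lost [AND]: #3 PLC is inoperative=not, Inboard shutdown valve fails=occurs, Secondary rupture disc malfunctions=occurs → not all inputs occur → does not occur.
Shutdown chain unavailable [OR]: Block path lost=not, Secondary relief valve degraded=occurs, Forward control valve offline=not → at least one input occurs → occurs.
Control loop inoperative [OR]: HIPPS logic solver stuck=occurs, Secondary vent valve degraded=not → at least one input occurs → occurs.
Vent line unavailable [AND]: Right pressure transmitter faulted=occurs, Inboard actuator lost=occurs, Shutdown chain unavailable=occurs, Control loop inoperative=occurs → all inputs occur → occurs.
HIPPS stage unavailable [OR]: Block valve is out=not, Backup pressure transmitter 2 stuck=not, Actuator 2 failed=not, PLC 2 is out=not → no input occurs → does not occur.
Pipeline overpressure [OR]: Vent line unavailable=occurs, HIPPS stage unavailable=not, #3 shutdown valve 2 degraded=not → at least one input occurs → occurs.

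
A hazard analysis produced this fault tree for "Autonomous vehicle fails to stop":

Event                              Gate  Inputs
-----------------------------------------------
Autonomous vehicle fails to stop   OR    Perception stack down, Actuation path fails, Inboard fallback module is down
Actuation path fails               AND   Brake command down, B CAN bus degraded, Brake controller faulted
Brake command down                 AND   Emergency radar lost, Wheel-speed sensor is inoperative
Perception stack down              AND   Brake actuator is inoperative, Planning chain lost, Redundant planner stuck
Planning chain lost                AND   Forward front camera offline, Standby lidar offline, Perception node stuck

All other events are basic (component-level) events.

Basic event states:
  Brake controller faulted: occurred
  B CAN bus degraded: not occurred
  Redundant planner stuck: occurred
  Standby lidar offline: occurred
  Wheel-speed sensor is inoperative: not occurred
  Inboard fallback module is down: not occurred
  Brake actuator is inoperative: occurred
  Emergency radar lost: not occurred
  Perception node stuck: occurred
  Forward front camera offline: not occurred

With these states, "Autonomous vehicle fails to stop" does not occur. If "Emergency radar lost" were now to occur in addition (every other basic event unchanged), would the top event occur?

No

Counterfactual: set "Emergency radar lost" to occurred.
Planning chain lost [AND]: Forward front camera offline=not, Standby lidar offline=occurs, Perception node stuck=occurs → not all inputs occur → does not occur.
Perception stack down [AND]: Brake actuator is inoperative=occurs, Planning chain lost=not, Redundant planner stuck=occurs → not all inputs occur → does not occur.
Brake command down [AND]: Emergency radar lost=occurs, Wheel-speed sensor is inoperative=not → not all inputs occur → does not occur.
Actuation path fails [AND]: Brake command down=not, B CAN bus degraded=not, Brake controller faulted=occurs → not all inputs occur → does not occur.
Autonomous vehicle fails to stop [OR]: Perception stack down=not, Actuation path fails=not, Inboard fallback module is down=not → no input occurs → does not occur.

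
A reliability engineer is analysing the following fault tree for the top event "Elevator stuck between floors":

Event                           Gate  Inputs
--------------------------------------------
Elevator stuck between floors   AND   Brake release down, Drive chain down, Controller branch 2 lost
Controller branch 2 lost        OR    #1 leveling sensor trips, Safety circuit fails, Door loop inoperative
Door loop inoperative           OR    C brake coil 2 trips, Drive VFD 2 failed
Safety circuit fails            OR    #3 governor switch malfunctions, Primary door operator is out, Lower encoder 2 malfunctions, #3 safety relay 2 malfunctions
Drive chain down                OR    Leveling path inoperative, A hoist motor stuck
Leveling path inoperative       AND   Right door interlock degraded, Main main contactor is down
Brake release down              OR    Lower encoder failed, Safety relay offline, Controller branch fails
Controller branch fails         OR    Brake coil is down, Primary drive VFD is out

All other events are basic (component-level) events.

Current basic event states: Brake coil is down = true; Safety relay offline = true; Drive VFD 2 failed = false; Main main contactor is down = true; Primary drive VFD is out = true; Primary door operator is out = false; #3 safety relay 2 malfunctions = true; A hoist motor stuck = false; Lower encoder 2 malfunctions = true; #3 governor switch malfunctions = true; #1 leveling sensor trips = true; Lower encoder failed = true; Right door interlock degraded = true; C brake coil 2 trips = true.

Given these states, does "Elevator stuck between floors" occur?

Controller branch fails [OR]: Brake coil is down=occurs, Primary drive VFD is out=occurs → at least one input occurs → occurs.
Brake release down [OR]: Lower encoder failed=occurs, Safety relay offline=occurs, Controller branch fails=occurs → at least one input occurs → occurs.
Leveling path inoperative [AND]: Right door interlock degraded=occurs, Main main contactor is down=occurs → all inputs occur → occurs.
Drive chain down [OR]: Leveling path inoperative=occurs, A hoist motor stuck=not → at least one input occurs → occurs.
Safety circuit fails [OR]: #3 governor switch malfunctions=occurs, Primary door operator is out=not, Lower encoder 2 malfunctions=occurs, #3 safety relay 2 malfunctions=occurs → at least one input occurs → occurs.
Door loop inoperative [OR]: C brake coil 2 trips=occurs, Drive VFD 2 failed=not → at least one input occurs → occurs.
Controller branch 2 lost [OR]: #1 leveling sensor trips=occurs, Safety circuit fails=occurs, Door loop inoperative=occurs → at least one input occurs → occurs.
Elevator stuck between floors [AND]: Brake release down=occurs, Drive chain down=occurs, Controller branch 2 lost=occurs → all inputs occur → occurs.

Yes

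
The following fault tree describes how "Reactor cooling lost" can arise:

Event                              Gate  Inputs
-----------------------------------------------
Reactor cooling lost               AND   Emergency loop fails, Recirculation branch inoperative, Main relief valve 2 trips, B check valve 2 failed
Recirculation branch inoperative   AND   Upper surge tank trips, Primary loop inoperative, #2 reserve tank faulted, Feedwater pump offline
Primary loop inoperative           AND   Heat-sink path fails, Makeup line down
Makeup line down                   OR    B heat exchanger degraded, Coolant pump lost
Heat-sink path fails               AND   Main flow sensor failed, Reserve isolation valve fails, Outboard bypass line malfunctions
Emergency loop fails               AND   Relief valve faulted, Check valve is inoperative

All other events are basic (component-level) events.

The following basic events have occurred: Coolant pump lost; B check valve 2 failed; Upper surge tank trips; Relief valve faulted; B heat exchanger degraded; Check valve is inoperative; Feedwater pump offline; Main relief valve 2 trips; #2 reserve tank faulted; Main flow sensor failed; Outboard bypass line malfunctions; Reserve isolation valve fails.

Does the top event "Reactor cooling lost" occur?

Emergency loop fails [AND]: Relief valve faulted=occurs, Check valve is inoperative=occurs → all inputs occur → occurs.
Heat-sink path fails [AND]: Main flow sensor failed=occurs, Reserve isolation valve fails=occurs, Outboard bypass line malfunctions=occurs → all inputs occur → occurs.
Makeup line down [OR]: B heat exchanger degraded=occurs, Coolant pump lost=occurs → at least one input occurs → occurs.
Primary loop inoperative [AND]: Heat-sink path fails=occurs, Makeup line down=occurs → all inputs occur → occurs.
Recirculation branch inoperative [AND]: Upper surge tank trips=occurs, Primary loop inoperative=occurs, #2 reserve tank faulted=occurs, Feedwater pump offline=occurs → all inputs occur → occurs.
Reactor cooling lost [AND]: Emergency loop fails=occurs, Recirculation branch inoperative=occurs, Main relief valve 2 trips=occurs, B check valve 2 failed=occurs → all inputs occur → occurs.

Yes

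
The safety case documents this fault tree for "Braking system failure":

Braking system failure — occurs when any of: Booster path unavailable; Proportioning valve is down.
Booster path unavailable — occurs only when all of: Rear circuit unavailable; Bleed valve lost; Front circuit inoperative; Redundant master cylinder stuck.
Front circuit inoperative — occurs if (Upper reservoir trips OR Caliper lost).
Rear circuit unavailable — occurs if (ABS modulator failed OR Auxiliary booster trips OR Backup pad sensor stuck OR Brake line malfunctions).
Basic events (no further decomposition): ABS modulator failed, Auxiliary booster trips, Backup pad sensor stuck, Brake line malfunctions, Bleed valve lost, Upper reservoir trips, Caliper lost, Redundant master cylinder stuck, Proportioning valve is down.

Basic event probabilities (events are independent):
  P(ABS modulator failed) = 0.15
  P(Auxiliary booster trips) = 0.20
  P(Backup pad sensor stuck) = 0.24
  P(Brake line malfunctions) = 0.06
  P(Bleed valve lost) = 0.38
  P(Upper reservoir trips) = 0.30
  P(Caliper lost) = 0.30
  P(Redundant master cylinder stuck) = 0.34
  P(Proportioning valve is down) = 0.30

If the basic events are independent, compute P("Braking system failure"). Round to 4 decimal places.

P(Rear circuit unavailable) [OR] = 1 − (1−0.15) × (1−0.20) × (1−0.24) × (1−0.06) = 0.514208
P(Front circuit inoperative) [OR] = 1 − (1−0.30) × (1−0.30) = 0.510000
P(Booster path unavailable) [AND] = 0.514208 × 0.38 × 0.510000 × 0.34 = 0.033882
P(Braking system failure) [OR] = 1 − (1−0.033882) × (1−0.30) = 0.323717
Rounded to 4 decimal places: P(Braking system failure) ≈ 0.3237.

0.3237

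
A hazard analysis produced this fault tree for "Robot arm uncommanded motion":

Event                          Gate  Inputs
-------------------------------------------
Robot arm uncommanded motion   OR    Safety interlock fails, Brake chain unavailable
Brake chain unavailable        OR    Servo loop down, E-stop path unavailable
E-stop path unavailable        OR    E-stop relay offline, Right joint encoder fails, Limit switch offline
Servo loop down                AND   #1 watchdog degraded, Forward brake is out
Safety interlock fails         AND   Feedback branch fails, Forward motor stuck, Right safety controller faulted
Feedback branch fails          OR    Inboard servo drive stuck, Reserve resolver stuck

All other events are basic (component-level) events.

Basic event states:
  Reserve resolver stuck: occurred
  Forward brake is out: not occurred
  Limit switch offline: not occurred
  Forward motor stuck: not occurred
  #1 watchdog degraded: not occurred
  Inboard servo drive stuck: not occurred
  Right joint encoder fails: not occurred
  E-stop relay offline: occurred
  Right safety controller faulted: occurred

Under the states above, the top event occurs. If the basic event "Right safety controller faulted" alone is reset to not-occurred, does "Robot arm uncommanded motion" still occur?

Yes

Counterfactual: set "Right safety controller faulted" to not occurred.
Feedback branch fails [OR]: Inboard servo drive stuck=not, Reserve resolver stuck=occurs → at least one input occurs → occurs.
Safety interlock fails [AND]: Feedback branch fails=occurs, Forward motor stuck=not, Right safety controller faulted=not → not all inputs occur → does not occur.
Servo loop down [AND]: #1 watchdog degraded=not, Forward brake is out=not → not all inputs occur → does not occur.
E-stop path unavailable [OR]: E-stop relay offline=occurs, Right joint encoder fails=not, Limit switch offline=not → at least one input occurs → occurs.
Brake chain unavailable [OR]: Servo loop down=not, E-stop path unavailable=occurs → at least one input occurs → occurs.
Robot arm uncommanded motion [OR]: Safety interlock fails=not, Brake chain unavailable=occurs → at least one input occurs → occurs.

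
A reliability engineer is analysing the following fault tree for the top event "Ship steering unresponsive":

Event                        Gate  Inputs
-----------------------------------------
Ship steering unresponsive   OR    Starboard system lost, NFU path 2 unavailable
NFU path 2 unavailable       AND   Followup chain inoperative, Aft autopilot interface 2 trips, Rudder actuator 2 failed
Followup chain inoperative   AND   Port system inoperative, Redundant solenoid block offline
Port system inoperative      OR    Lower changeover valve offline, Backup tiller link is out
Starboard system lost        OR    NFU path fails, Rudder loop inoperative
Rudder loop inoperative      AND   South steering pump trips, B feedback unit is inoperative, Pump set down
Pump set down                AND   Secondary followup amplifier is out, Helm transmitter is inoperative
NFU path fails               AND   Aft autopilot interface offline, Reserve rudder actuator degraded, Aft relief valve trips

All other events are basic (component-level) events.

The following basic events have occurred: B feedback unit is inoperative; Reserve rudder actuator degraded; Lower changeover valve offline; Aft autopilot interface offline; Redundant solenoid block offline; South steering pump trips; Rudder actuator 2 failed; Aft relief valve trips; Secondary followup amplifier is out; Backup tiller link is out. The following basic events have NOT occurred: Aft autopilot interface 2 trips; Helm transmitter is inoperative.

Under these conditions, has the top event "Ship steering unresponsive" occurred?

NFU path fails [AND]: Aft autopilot interface offline=occurs, Reserve rudder actuator degraded=occurs, Aft relief valve trips=occurs → all inputs occur → occurs.
Pump set down [AND]: Secondary followup amplifier is out=occurs, Helm transmitter is inoperative=not → not all inputs occur → does not occur.
Rudder loop inoperative [AND]: South steering pump trips=occurs, B feedback unit is inoperative=occurs, Pump set down=not → not all inputs occur → does not occur.
Starboard system lost [OR]: NFU path fails=occurs, Rudder loop inoperative=not → at least one input occurs → occurs.
Port system inoperative [OR]: Lower changeover valve offline=occurs, Backup tiller link is out=occurs → at least one input occurs → occurs.
Followup chain inoperative [AND]: Port system inoperative=occurs, Redundant solenoid block offline=occurs → all inputs occur → occurs.
NFU path 2 unavailable [AND]: Followup chain inoperative=occurs, Aft autopilot interface 2 trips=not, Rudder actuator 2 failed=occurs → not all inputs occur → does not occur.
Ship steering unresponsive [OR]: Starboard system lost=occurs, NFU path 2 unavailable=not → at least one input occurs → occurs.

Yes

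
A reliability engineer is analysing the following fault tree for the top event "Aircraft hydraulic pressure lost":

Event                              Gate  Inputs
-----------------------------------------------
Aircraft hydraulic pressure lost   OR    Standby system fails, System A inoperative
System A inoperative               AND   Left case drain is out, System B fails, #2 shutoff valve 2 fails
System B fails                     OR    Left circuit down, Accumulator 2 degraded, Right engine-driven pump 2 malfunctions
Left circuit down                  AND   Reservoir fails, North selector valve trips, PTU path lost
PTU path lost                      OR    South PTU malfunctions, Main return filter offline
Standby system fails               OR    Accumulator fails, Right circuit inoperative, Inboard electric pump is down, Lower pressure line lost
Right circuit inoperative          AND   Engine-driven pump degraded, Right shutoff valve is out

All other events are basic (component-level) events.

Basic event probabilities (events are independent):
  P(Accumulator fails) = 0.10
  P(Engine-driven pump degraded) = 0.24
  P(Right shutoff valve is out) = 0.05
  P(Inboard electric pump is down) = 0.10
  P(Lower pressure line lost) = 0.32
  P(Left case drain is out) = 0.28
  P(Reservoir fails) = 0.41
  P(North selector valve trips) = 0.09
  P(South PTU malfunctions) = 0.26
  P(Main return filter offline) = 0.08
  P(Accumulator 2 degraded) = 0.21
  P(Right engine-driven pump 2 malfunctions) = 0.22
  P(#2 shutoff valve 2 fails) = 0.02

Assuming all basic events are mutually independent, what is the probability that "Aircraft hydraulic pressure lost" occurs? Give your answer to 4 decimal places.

P(Right circuit inoperative) [AND] = 0.24 × 0.05 = 0.012000
P(Standby system fails) [OR] = 1 − (1−0.10) × (1−0.012000) × (1−0.10) × (1−0.32) = 0.455810
P(PTU path lost) [OR] = 1 − (1−0.26) × (1−0.08) = 0.319200
P(Left circuit down) [AND] = 0.41 × 0.09 × 0.319200 = 0.011778
P(System B fails) [OR] = 1 − (1−0.011778) × (1−0.21) × (1−0.22) = 0.391058
P(System A inoperative) [AND] = 0.28 × 0.391058 × 0.02 = 0.002190
P(Aircraft hydraulic pressure lost) [OR] = 1 − (1−0.455810) × (1−0.002190) = 0.457002
Rounded to 4 decimal places: P(Aircraft hydraulic pressure lost) ≈ 0.4570.

0.4570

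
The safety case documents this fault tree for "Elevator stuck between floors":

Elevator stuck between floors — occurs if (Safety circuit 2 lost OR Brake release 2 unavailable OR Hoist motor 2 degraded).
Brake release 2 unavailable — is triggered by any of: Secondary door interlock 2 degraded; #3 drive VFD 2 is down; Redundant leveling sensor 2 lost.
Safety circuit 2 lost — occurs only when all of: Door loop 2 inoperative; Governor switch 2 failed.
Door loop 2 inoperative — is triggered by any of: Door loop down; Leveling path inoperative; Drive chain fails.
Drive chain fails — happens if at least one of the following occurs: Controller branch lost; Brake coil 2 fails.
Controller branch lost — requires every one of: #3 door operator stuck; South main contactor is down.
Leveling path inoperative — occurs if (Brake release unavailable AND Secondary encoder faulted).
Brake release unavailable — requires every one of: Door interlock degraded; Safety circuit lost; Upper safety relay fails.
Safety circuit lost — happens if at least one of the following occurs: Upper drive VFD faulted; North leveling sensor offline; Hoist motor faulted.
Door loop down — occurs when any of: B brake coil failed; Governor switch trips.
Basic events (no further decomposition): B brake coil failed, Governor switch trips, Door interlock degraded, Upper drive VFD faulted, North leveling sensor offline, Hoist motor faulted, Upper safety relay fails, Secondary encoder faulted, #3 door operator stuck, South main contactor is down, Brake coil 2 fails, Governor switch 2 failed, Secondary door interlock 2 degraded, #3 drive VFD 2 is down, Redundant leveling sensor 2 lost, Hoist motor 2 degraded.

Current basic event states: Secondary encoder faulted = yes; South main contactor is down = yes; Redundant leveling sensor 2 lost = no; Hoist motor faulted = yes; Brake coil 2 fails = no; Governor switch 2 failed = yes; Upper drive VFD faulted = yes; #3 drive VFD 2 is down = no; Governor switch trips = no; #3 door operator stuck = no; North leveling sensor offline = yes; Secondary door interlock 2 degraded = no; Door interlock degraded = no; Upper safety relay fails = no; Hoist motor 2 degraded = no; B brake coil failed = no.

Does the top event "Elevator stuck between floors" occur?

No

Door loop down [OR]: B brake coil failed=not, Governor switch trips=not → no input occurs → does not occur.
Safety circuit lost [OR]: Upper drive VFD faulted=occurs, North leveling sensor offline=occurs, Hoist motor faulted=occurs → at least one input occurs → occurs.
Brake release unavailable [AND]: Door interlock degraded=not, Safety circuit lost=occurs, Upper safety relay fails=not → not all inputs occur → does not occur.
Leveling path inoperative [AND]: Brake release unavailable=not, Secondary encoder faulted=occurs → not all inputs occur → does not occur.
Controller branch lost [AND]: #3 door operator stuck=not, South main contactor is down=occurs → not all inputs occur → does not occur.
Drive chain fails [OR]: Controller branch lost=not, Brake coil 2 fails=not → no input occurs → does not occur.
Door loop 2 inoperative [OR]: Door loop down=not, Leveling path inoperative=not, Drive chain fails=not → no input occurs → does not occur.
Safety circuit 2 lost [AND]: Door loop 2 inoperative=not, Governor switch 2 failed=occurs → not all inputs occur → does not occur.
Brake release 2 unavailable [OR]: Secondary door interlock 2 degraded=not, #3 drive VFD 2 is down=not, Redundant leveling sensor 2 lost=not → no input occurs → does not occur.
Elevator stuck between floors [OR]: Safety circuit 2 lost=not, Brake release 2 unavailable=not, Hoist motor 2 degraded=not → no input occurs → does not occur.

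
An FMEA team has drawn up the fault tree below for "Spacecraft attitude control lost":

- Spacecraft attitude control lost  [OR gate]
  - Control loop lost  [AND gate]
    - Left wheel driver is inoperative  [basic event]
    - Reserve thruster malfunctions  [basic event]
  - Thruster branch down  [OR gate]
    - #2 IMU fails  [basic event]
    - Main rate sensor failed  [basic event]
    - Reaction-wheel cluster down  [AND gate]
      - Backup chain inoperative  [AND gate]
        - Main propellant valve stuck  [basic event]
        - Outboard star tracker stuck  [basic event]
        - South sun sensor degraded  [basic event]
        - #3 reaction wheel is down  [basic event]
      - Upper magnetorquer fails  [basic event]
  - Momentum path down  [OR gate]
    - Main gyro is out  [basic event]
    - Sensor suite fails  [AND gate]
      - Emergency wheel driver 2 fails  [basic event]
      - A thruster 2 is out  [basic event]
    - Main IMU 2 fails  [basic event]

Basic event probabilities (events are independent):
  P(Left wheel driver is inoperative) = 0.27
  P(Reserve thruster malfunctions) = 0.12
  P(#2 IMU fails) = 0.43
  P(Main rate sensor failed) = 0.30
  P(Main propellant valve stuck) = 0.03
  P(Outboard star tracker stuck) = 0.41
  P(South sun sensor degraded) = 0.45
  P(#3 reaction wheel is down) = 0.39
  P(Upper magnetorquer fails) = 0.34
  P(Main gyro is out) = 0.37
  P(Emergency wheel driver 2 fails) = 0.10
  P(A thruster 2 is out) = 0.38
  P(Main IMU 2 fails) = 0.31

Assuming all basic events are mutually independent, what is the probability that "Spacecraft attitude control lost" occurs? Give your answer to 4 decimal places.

P(Control loop lost) [AND] = 0.27 × 0.12 = 0.032400
P(Backup chain inoperative) [AND] = 0.03 × 0.41 × 0.45 × 0.39 = 0.002159
P(Reaction-wheel cluster down) [AND] = 0.002159 × 0.34 = 0.000734
P(Thruster branch down) [OR] = 1 − (1−0.43) × (1−0.30) × (1−0.000734) = 0.601293
P(Sensor suite fails) [AND] = 0.10 × 0.38 = 0.038000
P(Momentum path down) [OR] = 1 − (1−0.37) × (1−0.038000) × (1−0.31) = 0.581819
P(Spacecraft attitude control lost) [OR] = 1 − (1−0.032400) × (1−0.601293) × (1−0.581819) = 0.838670
Rounded to 4 decimal places: P(Spacecraft attitude control lost) ≈ 0.8387.

0.8387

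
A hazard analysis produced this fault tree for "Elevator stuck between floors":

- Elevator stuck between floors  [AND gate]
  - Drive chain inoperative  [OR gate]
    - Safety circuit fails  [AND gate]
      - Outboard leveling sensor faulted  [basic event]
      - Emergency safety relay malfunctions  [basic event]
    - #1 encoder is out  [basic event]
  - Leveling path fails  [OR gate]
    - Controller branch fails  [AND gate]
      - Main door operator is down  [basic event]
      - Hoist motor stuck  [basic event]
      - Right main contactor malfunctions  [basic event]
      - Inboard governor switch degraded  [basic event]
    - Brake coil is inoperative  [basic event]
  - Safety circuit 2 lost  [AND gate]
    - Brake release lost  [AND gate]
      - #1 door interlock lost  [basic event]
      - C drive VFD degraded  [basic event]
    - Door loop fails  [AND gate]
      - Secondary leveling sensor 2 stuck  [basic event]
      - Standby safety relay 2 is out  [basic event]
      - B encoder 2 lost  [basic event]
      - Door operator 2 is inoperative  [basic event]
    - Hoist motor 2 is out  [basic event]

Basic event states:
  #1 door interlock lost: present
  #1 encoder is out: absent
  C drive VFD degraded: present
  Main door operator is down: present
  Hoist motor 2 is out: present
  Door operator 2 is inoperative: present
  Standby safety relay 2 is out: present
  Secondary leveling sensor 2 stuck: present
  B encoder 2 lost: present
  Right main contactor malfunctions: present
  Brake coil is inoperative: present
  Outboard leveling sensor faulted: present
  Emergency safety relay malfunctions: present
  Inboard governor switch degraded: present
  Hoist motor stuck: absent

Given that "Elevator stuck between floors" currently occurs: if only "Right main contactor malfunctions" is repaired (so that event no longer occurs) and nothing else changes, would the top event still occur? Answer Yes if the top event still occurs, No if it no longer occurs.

Yes

Counterfactual: set "Right main contactor malfunctions" to not occurred.
Safety circuit fails [AND]: Outboard leveling sensor faulted=occurs, Emergency safety relay malfunctions=occurs → all inputs occur → occurs.
Drive chain inoperative [OR]: Safety circuit fails=occurs, #1 encoder is out=not → at least one input occurs → occurs.
Controller branch fails [AND]: Main door operator is down=occurs, Hoist motor stuck=not, Right main contactor malfunctions=not, Inboard governor switch degraded=occurs → not all inputs occur → does not occur.
Leveling path fails [OR]: Controller branch fails=not, Brake coil is inoperative=occurs → at least one input occurs → occurs.
Brake release lost [AND]: #1 door interlock lost=occurs, C drive VFD degraded=occurs → all inputs occur → occurs.
Door loop fails [AND]: Secondary leveling sensor 2 stuck=occurs, Standby safety relay 2 is out=occurs, B encoder 2 lost=occurs, Door operator 2 is inoperative=occurs → all inputs occur → occurs.
Safety circuit 2 lost [AND]: Brake release lost=occurs, Door loop fails=occurs, Hoist motor 2 is out=occurs → all inputs occur → occurs.
Elevator stuck between floors [AND]: Drive chain inoperative=occurs, Leveling path fails=occurs, Safety circuit 2 lost=occurs → all inputs occur → occurs.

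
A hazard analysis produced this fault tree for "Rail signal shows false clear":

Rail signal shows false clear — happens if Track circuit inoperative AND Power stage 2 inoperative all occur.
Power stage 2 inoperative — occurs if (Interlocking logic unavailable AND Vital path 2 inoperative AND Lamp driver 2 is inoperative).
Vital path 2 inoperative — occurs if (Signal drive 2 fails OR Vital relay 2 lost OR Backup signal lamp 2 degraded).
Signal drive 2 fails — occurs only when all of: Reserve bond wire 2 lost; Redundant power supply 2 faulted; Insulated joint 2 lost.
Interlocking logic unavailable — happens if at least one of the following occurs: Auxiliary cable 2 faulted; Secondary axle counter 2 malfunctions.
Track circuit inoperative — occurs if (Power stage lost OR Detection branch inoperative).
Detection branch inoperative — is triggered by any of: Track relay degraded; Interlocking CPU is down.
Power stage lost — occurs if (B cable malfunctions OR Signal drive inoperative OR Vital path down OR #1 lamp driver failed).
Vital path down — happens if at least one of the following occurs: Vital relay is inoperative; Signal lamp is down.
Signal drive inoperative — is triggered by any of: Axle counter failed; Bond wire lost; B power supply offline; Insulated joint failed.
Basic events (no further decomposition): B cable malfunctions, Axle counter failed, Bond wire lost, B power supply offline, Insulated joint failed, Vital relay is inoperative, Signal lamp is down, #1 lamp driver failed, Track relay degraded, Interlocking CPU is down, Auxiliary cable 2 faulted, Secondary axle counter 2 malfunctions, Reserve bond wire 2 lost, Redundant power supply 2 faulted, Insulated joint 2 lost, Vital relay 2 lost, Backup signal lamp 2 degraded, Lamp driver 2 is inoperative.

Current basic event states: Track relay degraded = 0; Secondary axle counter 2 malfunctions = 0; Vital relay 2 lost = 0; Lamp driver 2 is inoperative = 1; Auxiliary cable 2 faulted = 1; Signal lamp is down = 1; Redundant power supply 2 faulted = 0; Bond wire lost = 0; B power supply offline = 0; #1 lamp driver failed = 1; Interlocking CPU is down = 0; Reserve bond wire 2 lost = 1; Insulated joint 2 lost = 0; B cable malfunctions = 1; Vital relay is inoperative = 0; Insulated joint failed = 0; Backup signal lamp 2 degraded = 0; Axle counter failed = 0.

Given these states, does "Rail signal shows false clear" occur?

No

Signal drive inoperative [OR]: Axle counter failed=not, Bond wire lost=not, B power supply offline=not, Insulated joint failed=not → no input occurs → does not occur.
Vital path down [OR]: Vital relay is inoperative=not, Signal lamp is down=occurs → at least one input occurs → occurs.
Power stage lost [OR]: B cable malfunctions=occurs, Signal drive inoperative=not, Vital path down=occurs, #1 lamp driver failed=occurs → at least one input occurs → occurs.
Detection branch inoperative [OR]: Track relay degraded=not, Interlocking CPU is down=not → no input occurs → does not occur.
Track circuit inoperative [OR]: Power stage lost=occurs, Detection branch inoperative=not → at least one input occurs → occurs.
Interlocking logic unavailable [OR]: Auxiliary cable 2 faulted=occurs, Secondary axle counter 2 malfunctions=not → at least one input occurs → occurs.
Signal drive 2 fails [AND]: Reserve bond wire 2 lost=occurs, Redundant power supply 2 faulted=not, Insulated joint 2 lost=not → not all inputs occur → does not occur.
Vital path 2 inoperative [OR]: Signal drive 2 fails=not, Vital relay 2 lost=not, Backup signal lamp 2 degraded=not → no input occurs → does not occur.
Power stage 2 inoperative [AND]: Interlocking logic unavailable=occurs, Vital path 2 inoperative=not, Lamp driver 2 is inoperative=occurs → not all inputs occur → does not occur.
Rail signal shows false clear [AND]: Track circuit inoperative=occurs, Power stage 2 inoperative=not → not all inputs occur → does not occur.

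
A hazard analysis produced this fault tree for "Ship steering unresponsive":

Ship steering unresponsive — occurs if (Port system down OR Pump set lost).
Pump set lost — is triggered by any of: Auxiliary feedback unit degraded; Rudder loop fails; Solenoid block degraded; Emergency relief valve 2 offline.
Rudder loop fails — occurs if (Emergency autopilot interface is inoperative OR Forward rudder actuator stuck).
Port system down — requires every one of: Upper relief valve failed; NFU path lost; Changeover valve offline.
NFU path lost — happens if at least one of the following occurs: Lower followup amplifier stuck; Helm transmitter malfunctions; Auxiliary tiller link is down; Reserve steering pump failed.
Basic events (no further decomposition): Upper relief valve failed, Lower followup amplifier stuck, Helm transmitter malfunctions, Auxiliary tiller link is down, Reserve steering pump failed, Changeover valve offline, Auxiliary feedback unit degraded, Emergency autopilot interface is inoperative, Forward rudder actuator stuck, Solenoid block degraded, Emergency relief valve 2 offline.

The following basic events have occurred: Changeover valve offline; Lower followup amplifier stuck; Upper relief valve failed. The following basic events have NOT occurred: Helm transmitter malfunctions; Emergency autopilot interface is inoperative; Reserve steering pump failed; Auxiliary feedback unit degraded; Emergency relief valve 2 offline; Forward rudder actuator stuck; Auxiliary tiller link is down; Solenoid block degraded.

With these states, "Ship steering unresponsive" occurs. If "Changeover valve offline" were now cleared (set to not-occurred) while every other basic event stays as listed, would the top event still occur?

No

Counterfactual: set "Changeover valve offline" to not occurred.
NFU path lost [OR]: Lower followup amplifier stuck=occurs, Helm transmitter malfunctions=not, Auxiliary tiller link is down=not, Reserve steering pump failed=not → at least one input occurs → occurs.
Port system down [AND]: Upper relief valve failed=occurs, NFU path lost=occurs, Changeover valve offline=not → not all inputs occur → does not occur.
Rudder loop fails [OR]: Emergency autopilot interface is inoperative=not, Forward rudder actuator stuck=not → no input occurs → does not occur.
Pump set lost [OR]: Auxiliary feedback unit degraded=not, Rudder loop fails=not, Solenoid block degraded=not, Emergency relief valve 2 offline=not → no input occurs → does not occur.
Ship steering unresponsive [OR]: Port system down=not, Pump set lost=not → no input occurs → does not occur.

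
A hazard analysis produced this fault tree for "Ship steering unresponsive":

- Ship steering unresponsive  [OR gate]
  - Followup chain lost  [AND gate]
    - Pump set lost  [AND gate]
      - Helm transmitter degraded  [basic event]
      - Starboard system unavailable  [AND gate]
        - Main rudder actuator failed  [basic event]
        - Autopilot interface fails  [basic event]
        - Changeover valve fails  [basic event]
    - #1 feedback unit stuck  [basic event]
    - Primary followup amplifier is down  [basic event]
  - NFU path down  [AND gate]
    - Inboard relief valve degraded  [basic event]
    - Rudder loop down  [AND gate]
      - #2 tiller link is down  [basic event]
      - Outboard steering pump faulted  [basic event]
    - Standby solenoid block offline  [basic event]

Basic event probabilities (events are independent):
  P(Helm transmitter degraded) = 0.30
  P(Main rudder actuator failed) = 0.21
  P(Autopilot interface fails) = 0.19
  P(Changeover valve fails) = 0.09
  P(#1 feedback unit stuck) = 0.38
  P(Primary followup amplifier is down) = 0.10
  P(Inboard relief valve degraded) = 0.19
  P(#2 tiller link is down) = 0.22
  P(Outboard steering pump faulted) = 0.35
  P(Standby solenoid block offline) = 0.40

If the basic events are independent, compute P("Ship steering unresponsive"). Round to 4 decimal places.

P(Starboard system unavailable) [AND] = 0.21 × 0.19 × 0.09 = 0.003591
P(Pump set lost) [AND] = 0.30 × 0.003591 = 0.001077
P(Followup chain lost) [AND] = 0.001077 × 0.38 × 0.10 = 0.000041
P(Rudder loop down) [AND] = 0.22 × 0.35 = 0.077000
P(NFU path down) [AND] = 0.19 × 0.077000 × 0.40 = 0.005852
P(Ship steering unresponsive) [OR] = 1 − (1−0.000041) × (1−0.005852) = 0.005893
Rounded to 4 decimal places: P(Ship steering unresponsive) ≈ 0.0059.

0.0059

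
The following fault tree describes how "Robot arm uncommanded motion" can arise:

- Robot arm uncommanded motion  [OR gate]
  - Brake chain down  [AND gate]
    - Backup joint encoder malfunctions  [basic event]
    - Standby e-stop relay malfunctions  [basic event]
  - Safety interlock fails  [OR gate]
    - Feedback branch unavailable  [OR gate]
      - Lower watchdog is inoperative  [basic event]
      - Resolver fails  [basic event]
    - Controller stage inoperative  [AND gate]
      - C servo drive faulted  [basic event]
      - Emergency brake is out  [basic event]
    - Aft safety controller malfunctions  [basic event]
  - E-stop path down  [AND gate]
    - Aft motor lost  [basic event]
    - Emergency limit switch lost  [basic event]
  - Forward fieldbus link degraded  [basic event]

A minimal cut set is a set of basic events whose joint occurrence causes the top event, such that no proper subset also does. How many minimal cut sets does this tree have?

7

Brake chain down [AND]: one cut set from each child combined → 1 × 1 = 1 cut set(s).
Feedback branch unavailable [OR]: union of children's cut sets → 2 cut set(s).
Controller stage inoperative [AND]: one cut set from each child combined → 1 × 1 = 1 cut set(s).
Safety interlock fails [OR]: union of children's cut sets → 4 cut set(s).
E-stop path down [AND]: one cut set from each child combined → 1 × 1 = 1 cut set(s).
Robot arm uncommanded motion [OR]: union of children's cut sets → 7 cut set(s).
Minimal cut sets: {Backup joint encoder malfunctions, Standby e-stop relay malfunctions}; {Lower watchdog is inoperative}; {Resolver fails}; {C servo drive faulted, Emergency brake is out}; {Aft safety controller malfunctions}; {Aft motor lost, Emergency limit switch lost}; {Forward fieldbus link degraded}.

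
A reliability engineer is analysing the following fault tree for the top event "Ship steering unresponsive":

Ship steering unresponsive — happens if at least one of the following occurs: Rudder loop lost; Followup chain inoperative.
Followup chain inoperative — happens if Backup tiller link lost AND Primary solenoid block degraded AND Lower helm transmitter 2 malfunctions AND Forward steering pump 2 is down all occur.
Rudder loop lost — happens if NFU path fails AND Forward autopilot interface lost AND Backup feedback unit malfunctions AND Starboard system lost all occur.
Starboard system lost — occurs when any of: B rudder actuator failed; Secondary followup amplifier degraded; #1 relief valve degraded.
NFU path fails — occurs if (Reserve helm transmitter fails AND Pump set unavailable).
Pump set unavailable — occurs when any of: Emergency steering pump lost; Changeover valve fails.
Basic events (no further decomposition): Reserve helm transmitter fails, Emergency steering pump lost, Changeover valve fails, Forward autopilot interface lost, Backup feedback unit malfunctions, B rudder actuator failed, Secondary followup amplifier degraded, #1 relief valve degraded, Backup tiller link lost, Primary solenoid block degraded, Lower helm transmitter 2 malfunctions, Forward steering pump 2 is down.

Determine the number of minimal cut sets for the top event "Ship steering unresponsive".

Pump set unavailable [OR]: union of children's cut sets → 2 cut set(s).
NFU path fails [AND]: one cut set from each child combined → 1 × 2 = 2 cut set(s).
Starboard system lost [OR]: union of children's cut sets → 3 cut set(s).
Rudder loop lost [AND]: one cut set from each child combined → 2 × 1 × 1 × 3 = 6 cut set(s).
Followup chain inoperative [AND]: one cut set from each child combined → 1 × 1 × 1 × 1 = 1 cut set(s).
Ship steering unresponsive [OR]: union of children's cut sets → 7 cut set(s).
Minimal cut sets: {B rudder actuator failed, Backup feedback unit malfunctions, Emergency steering pump lost, Forward autopilot interface lost, Reserve helm transmitter fails}; {Backup feedback unit malfunctions, Emergency steering pump lost, Forward autopilot interface lost, Reserve helm transmitter fails, Secondary followup amplifier degraded}; {#1 relief valve degraded, Backup feedback unit malfunctions, Emergency steering pump lost, Forward autopilot interface lost, Reserve helm transmitter fails}; {B rudder actuator failed, Backup feedback unit malfunctions, Changeover valve fails, Forward autopilot interface lost, Reserve helm transmitter fails}; {Backup feedback unit malfunctions, Changeover valve fails, Forward autopilot interface lost, Reserve helm transmitter fails, Secondary followup amplifier degraded}; {#1 relief valve degraded, Backup feedback unit malfunctions, Changeover valve fails, Forward autopilot interface lost, Reserve helm transmitter fails}; {Backup tiller link lost, Forward steering pump 2 is down, Lower helm transmitter 2 malfunctions, Primary solenoid block degraded}.

7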